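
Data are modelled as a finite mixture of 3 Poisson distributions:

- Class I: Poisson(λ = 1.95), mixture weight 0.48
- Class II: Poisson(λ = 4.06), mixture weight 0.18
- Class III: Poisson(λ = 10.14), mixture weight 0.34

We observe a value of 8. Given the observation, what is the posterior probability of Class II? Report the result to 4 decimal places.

0.1315

P(component k | x) = π_k·f_k(x) / marginal(x), where marginal(x) = Σ_j π_j·f_j(x).
Component likelihoods at x = 8:
  L_I = e^(−1.95)·1.95^8/8! = 0.000737704
  L_II = e^(−4.06)·4.06^8/8! = 0.0315829
  L_III = e^(−10.14)·10.14^8/8! = 0.109405
Prior × likelihood for each component:
  π_I·L_I = 0.48 × 0.000737704 = 0.000354098
  π_II·L_II = 0.18 × 0.0315829 = 0.00568492
  π_III·L_III = 0.34 × 0.109405 = 0.0371977
Marginal: 0.000354098 + 0.00568492 + 0.0371977 = 0.0432367
So the posterior for Class II is 0.00568492 / 0.0432367 ≈ 0.1315.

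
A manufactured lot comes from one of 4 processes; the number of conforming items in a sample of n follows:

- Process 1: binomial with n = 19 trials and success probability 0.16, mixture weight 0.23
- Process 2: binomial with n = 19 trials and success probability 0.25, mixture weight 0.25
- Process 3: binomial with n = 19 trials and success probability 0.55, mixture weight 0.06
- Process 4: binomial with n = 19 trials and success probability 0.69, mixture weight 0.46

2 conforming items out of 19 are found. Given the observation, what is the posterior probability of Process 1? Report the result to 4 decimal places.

P(component k | x) = π_k·f_k(x) / marginal(x), where marginal(x) = Σ_j π_j·f_j(x).
Evaluate each component's likelihood at the observed value:
  p_1 = 0.225935
  p_2 = 0.0803374
  p_3 = 6.58164e-05
  p_4 = 1.83587e-07
Unnormalised posteriors:
  π_1·p_1 = 0.23 × 0.225935 = 0.0519651
  π_2·p_2 = 0.25 × 0.0803374 = 0.0200843
  π_3·p_3 = 0.06 × 6.58164e-05 = 3.94898e-06
  π_4·p_4 = 0.46 × 1.83587e-07 = 8.44502e-08
Evidence: 0.0519651 + 0.0200843 + 3.94898e-06 + 8.44502e-08 = 0.0720535
So the posterior for Process 1 is 0.0519651 / 0.0720535 ≈ 0.7212.

0.7212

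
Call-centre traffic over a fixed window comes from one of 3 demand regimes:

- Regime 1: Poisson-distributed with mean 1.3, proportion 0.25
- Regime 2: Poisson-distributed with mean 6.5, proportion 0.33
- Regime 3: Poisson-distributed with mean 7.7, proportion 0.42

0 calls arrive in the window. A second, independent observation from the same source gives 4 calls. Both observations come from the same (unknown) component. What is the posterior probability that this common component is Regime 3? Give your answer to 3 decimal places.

0.006

The responsibility of component k is π_k f_k(x) divided by Σ_j π_j f_j(x).
Since both observations come from the same component, the likelihood for component k is f_k(x₁)·f_k(x₂).
  p_1 = [e^(−1.3)·1.3^0/0! = 0.272532] × [0.0324324] = 0.00883887
  p_2 = [e^(−6.5)·6.5^0/0! = 0.00150344] × [0.111822] = 0.000168118
  p_3 = [e^(−7.7)·7.7^0/0! = 0.000452827] × [0.0663261] = 3.00342e-05
Multiply by the mixture weights:
  π_1·p_1 = 0.25 × 0.00883887 = 0.00220972
  π_2·p_2 = 0.33 × 0.000168118 = 5.54789e-05
  π_3·p_3 = 0.42 × 3.00342e-05 = 1.26144e-05
Sum: 0.00220972 + 5.54789e-05 + 1.26144e-05 = 0.00227781
P(Regime 3 | x₁,x₂) = 1.26144e-05 / 0.00227781 ≈ 0.006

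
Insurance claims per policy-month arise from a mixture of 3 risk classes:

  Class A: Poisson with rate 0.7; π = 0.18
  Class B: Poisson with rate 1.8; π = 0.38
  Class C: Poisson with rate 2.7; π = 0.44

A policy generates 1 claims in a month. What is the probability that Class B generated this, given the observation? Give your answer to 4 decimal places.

By Bayes' theorem, P(k | x) = P(Z=k) f_k(x) / Σ_j P(Z=j) f_j(x).
Evaluate each component's likelihood at the observed value:
  L_A = 0.34761
  L_B = 0.297538
  L_C = 0.181455
Weight by the priors:
  P(Z=A)·L_A = 0.18 × 0.34761 = 0.0625697
  P(Z=B)·L_B = 0.38 × 0.297538 = 0.113064
  P(Z=C)·L_C = 0.44 × 0.181455 = 0.0798401
Evidence: 0.0625697 + 0.113064 + 0.0798401 = 0.255474
P(Class B | x) ≈ 0.4426

0.4426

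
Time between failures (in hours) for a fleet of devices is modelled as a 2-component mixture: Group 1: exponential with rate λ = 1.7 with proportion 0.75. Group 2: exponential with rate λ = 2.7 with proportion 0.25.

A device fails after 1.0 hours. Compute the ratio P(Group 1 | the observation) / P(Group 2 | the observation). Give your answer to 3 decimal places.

The posterior odds equal the prior odds times the likelihood ratio: (π_i/π_j)·(f_i(x)/f_j(x)).
Component likelihoods at x = 1.0 hours:
  L_1 = 0.310562
  L_2 = 0.181455
0.232921 / 0.0453637 ≈ 5.135

5.135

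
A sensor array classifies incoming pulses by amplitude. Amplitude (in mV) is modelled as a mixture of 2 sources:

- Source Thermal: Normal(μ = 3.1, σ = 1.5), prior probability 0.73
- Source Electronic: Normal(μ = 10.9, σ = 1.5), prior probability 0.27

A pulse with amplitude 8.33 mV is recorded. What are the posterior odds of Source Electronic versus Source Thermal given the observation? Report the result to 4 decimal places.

37.1902

Since P(k|x) ∝ π_k f_k(x), the posterior odds are π_i f_i(x) / (π_j f_j(x)).
Evaluate each component's likelihood at the observed value:
  p_Thermal = (1/(1.5·√(2π)))·exp(−(8.33−3.1)²/(2·1.5²)) = 0.265962·exp(-6.07842) = 0.000609528
  p_Electronic = (1/(1.5·√(2π)))·exp(−(8.33−10.9)²/(2·1.5²)) = 0.265962·exp(-1.46776) = 0.0612887
Odds = (0.27/0.73) × (0.0612887/0.000609528) = 0.369863 × 100.551 ≈ 37.1902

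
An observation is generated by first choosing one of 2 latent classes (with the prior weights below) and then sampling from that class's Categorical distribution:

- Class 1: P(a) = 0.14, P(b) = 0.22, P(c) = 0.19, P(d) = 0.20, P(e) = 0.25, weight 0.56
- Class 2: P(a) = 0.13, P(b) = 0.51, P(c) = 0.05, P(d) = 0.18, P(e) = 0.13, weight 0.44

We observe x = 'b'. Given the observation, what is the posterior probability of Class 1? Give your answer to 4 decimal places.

P(component k | x) = w_k·f_k(x) / marginal(x), where marginal(x) = Σ_j w_j·f_j(x).
Categorical probabilities:
  f_1 = 0.22
  f_2 = 0.51
Unnormalised posteriors:
  w_1·f_1 = 0.56 × 0.22 = 0.1232
  w_2·f_2 = 0.44 × 0.51 = 0.2244
Marginal: 0.1232 + 0.2244 = 0.3476
P(Class 1 | 'b') = 0.1232 / 0.3476 ≈ 0.3544

0.3544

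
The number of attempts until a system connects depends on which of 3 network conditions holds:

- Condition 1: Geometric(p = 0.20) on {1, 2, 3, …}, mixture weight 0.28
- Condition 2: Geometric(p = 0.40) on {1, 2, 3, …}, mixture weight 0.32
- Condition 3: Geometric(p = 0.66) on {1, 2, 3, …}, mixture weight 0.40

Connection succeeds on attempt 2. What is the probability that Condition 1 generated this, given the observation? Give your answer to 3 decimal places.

0.212

By Bayes' theorem, P(k | x) = w_k f_k(x) / Σ_j w_j f_j(x).
Component likelihoods at x = 2:
  f_1 = 0.16
  f_2 = 0.24
  f_3 = 0.2244
Prior × likelihood for each component:
  w_1·f_1 = 0.28 × 0.16 = 0.0448
  w_2·f_2 = 0.32 × 0.24 = 0.0768
  w_3·f_3 = 0.40 × 0.2244 = 0.08976
Sum: 0.0448 + 0.0768 + 0.08976 = 0.21136
Responsibility of Condition 1: 0.0448 / 0.21136 ≈ 0.212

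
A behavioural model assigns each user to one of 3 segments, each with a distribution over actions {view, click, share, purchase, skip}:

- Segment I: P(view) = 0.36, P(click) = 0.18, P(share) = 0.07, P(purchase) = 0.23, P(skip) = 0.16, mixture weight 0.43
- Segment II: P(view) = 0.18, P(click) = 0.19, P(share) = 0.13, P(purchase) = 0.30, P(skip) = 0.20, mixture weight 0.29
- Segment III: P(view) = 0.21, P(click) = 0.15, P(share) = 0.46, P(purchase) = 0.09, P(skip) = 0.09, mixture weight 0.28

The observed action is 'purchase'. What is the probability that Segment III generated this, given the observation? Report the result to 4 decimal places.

Posterior ∝ prior × likelihood, so P(k | x) ∝ w_k f_k(x); normalise over all components.
Categorical probabilities:
  f_I = P(purchase | comp) = 0.23
  f_II = P(purchase | comp) = 0.30
  f_III = P(purchase | comp) = 0.09
Prior × likelihood for each component:
  w_I·f_I = 0.43 × 0.23 = 0.0989
  w_II·f_II = 0.29 × 0.3 = 0.087
  w_III·f_III = 0.28 × 0.09 = 0.0252
Sum: 0.0989 + 0.087 + 0.0252 = 0.2111
So the posterior for Segment III is 0.0252 / 0.2111 ≈ 0.1194.

0.1194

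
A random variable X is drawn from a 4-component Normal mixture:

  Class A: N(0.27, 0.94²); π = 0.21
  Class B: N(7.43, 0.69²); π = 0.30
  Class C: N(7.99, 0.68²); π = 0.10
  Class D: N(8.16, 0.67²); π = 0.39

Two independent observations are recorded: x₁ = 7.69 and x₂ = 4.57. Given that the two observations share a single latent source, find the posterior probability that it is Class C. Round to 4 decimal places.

0.0057

Apply Bayes' rule: the posterior for each component is proportional to its prior times its likelihood at x.
Since both observations come from the same component, the likelihood for component k is f_k(x₁)·f_k(x₂).
  p_A = [(1/(0.94·√(2π)))·exp(−(7.69−0.27)²/(2·0.94²)) = 0.424407·exp(-31.15459) = 1.25174e-14] × [1.21286e-05] = 1.51819e-19
  p_B = [(1/(0.69·√(2π)))·exp(−(7.69−7.43)²/(2·0.69²)) = 0.578177·exp(-0.07099) = 0.538554] × [0.000107493] = 5.78906e-05
  p_C = [(1/(0.68·√(2π)))·exp(−(7.69−7.99)²/(2·0.68²)) = 0.586680·exp(-0.09732) = 0.532275] × [1.88654e-06] = 1.00416e-06
  p_D = [(1/(0.67·√(2π)))·exp(−(7.69−8.16)²/(2·0.67²)) = 0.595436·exp(-0.24605) = 0.465563] × [3.47097e-07] = 1.61596e-07
Unnormalised posteriors:
  P(Z=A)·p_A = 0.21 × 1.51819e-19 = 3.18819e-20
  P(Z=B)·p_B = 0.30 × 5.78906e-05 = 1.73672e-05
  P(Z=C)·p_C = 0.10 × 1.00416e-06 = 1.00416e-07
  P(Z=D)·p_D = 0.39 × 1.61596e-07 = 6.30223e-08
Sum: 3.18819e-20 + 1.73672e-05 + 1.00416e-07 + 6.30223e-08 = 1.75306e-05
P(Class C | x₁,x₂) ≈ 0.0057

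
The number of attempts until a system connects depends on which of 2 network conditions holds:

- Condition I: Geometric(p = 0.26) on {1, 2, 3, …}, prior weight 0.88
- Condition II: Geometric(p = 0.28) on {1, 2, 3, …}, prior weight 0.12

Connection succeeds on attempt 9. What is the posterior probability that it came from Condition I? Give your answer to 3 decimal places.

Posterior ∝ prior × likelihood, so P(k | x) ∝ P(Z=k) f_k(x); normalise over all components.
Geometric probabilities:
  L_I = 0.26·(1−0.26)^8 = 0.26·0.0899195 = 0.0233791
  L_II = 0.28·(1−0.28)^8 = 0.28·0.0722204 = 0.0202217
Weight by the priors:
  P(Z=I)·L_I = 0.88 × 0.0233791 = 0.0205736
  P(Z=II)·L_II = 0.12 × 0.0202217 = 0.00242661
Evidence: 0.0205736 + 0.00242661 = 0.0230002
P(Condition I | 9) = 0.0205736 / 0.0230002 ≈ 0.894

0.894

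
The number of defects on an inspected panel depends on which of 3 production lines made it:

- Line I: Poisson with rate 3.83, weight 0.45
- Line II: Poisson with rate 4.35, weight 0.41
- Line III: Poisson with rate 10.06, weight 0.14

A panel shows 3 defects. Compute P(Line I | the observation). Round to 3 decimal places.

The responsibility of component k is P(Z=k) f_k(x) divided by Σ_j P(Z=j) f_j(x).
Component likelihoods at x = 3 defects:
  f_I = 0.203281
  f_II = 0.177066
  f_III = 0.00725505
Multiply by the mixture weights:
  P(Z=I)·f_I = 0.45 × 0.203281 = 0.0914765
  P(Z=II)·f_II = 0.41 × 0.177066 = 0.0725971
  P(Z=III)·f_III = 0.14 × 0.00725505 = 0.00101571
Marginal: 0.0914765 + 0.0725971 + 0.00101571 = 0.165089
Responsibility of Line I: 0.0914765 / 0.165089 ≈ 0.554

0.554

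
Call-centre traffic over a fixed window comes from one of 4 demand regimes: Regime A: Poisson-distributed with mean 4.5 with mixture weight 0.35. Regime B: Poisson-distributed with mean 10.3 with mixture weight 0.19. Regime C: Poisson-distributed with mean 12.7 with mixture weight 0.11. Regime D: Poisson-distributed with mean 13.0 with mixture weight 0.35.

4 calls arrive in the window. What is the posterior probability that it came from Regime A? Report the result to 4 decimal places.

0.9392

P(component k | x) = P(Z=k)·f_k(x) / marginal(x), where marginal(x) = Σ_j P(Z=j)·f_j(x).
Poisson probabilities:
  L_A = e^(−4.5)·4.5^4/4! = 0.189808
  L_B = e^(−10.3)·10.3^4/4! = 0.0157726
  L_C = e^(−12.7)·12.7^4/4! = 0.00330722
  L_D = e^(−13.0)·13.0^4/4! = 0.00268989
Multiply by the mixture weights:
  P(Z=A)·L_A = 0.35 × 0.189808 = 0.0664327
  P(Z=B)·L_B = 0.19 × 0.0157726 = 0.0029968
  P(Z=C)·L_C = 0.11 × 0.00330722 = 0.000363795
  P(Z=D)·L_D = 0.35 × 0.00268989 = 0.00094146
Sum: 0.0664327 + 0.0029968 + 0.000363795 + 0.00094146 = 0.0707347
P(Regime A | 4 calls) = 0.0664327 / 0.0707347 ≈ 0.9392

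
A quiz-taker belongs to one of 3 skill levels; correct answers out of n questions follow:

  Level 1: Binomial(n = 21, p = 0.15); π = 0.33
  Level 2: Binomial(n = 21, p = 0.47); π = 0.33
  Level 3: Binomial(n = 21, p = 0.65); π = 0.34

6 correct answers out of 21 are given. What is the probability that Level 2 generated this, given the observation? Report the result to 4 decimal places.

0.4393

P(component k | x) = π_k·f_k(x) / marginal(x), where marginal(x) = Σ_j π_j·f_j(x).
Evaluate each component's likelihood at the observed value:
  L_1 = C(21,6)·0.15^6·0.85^15 = 54264·1.13906e-05·0.0873542 = 0.0539937
  L_2 = C(21,6)·0.47^6·0.53^15 = 54264·0.0107792·7.31372e-05 = 0.0427796
  L_3 = C(21,6)·0.65^6·0.35^15 = 54264·0.0754189·1.44884e-07 = 0.000592943
Prior × likelihood for each component:
  π_1·L_1 = 0.33 × 0.0539937 = 0.0178179
  π_2·L_2 = 0.33 × 0.0427796 = 0.0141173
  π_3·L_3 = 0.34 × 0.000592943 = 0.0002016
Marginal: 0.0178179 + 0.0141173 + 0.0002016 = 0.0321368
P(Level 2 | data) ≈ 0.4393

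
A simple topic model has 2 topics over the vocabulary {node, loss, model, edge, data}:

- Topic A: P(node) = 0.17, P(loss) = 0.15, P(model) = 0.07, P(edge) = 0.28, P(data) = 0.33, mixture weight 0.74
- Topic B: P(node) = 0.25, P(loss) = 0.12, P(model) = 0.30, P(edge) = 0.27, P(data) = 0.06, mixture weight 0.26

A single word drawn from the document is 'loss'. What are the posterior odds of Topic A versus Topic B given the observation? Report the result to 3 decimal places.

3.558

Posterior odds = (π_i f_i(x)) / (π_j f_j(x)); the normalising sum cancels.
Categorical probabilities:
  p_A = 0.15
  p_B = 0.12
Odds = (0.74/0.26) × (0.15/0.12) = 2.84615 × 1.25 ≈ 3.558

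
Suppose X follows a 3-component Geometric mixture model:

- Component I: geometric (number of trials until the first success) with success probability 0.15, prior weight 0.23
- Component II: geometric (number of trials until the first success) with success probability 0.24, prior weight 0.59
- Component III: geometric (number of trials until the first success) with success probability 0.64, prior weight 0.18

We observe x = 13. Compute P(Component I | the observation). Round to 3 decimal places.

0.483

Posterior ∝ prior × likelihood, so P(k | x) ∝ P(Z=k) f_k(x); normalise over all components.
Geometric probabilities:
  L_I = 0.15·(1−0.15)^12 = 0.15·0.142242 = 0.0213363
  L_II = 0.24·(1−0.24)^12 = 0.24·0.0371333 = 0.00891198
  L_III = 0.64·(1−0.64)^12 = 0.64·4.73838e-06 = 3.03256e-06
Prior × likelihood for each component:
  P(Z=I)·L_I = 0.23 × 0.0213363 = 0.00490734
  P(Z=II)·L_II = 0.59 × 0.00891198 = 0.00525807
  P(Z=III)·L_III = 0.18 × 3.03256e-06 = 5.45862e-07
Normaliser: 0.00490734 + 0.00525807 + 5.45862e-07 = 0.010166
P(Component I | x) = 0.00490734 / 0.010166 ≈ 0.483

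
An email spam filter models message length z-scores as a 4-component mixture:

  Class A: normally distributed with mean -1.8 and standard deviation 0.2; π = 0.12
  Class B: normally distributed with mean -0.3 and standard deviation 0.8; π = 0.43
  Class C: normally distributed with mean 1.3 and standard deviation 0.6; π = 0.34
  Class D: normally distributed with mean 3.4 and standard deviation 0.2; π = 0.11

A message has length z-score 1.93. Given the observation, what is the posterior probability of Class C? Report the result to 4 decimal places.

0.9673

Posterior ∝ prior × likelihood, so P(k | x) ∝ w_k f_k(x); normalise over all components.
Evaluate each component's likelihood at the observed value:
  L_A = 5.90451e-76
  L_B = 0.0102459
  L_C = 0.383137
  L_D = 3.70718e-12
Prior × likelihood for each component:
  w_A·L_A = 0.12 × 5.90451e-76 = 7.08541e-77
  w_B·L_B = 0.43 × 0.0102459 = 0.00440576
  w_C·L_C = 0.34 × 0.383137 = 0.130267
  w_D·L_D = 0.11 × 3.70718e-12 = 4.07789e-13
Evidence: 7.08541e-77 + 0.00440576 + 0.130267 + 4.07789e-13 = 0.134672
P(Class C | 1.93) ≈ 0.9673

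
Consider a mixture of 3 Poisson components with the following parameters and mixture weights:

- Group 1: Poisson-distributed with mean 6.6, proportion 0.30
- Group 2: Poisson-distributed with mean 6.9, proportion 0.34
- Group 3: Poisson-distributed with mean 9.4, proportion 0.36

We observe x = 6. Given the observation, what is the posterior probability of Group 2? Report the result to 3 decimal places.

P(component k | x) = π_k·f_k(x) / marginal(x), where marginal(x) = Σ_j π_j·f_j(x).
Evaluate each component's likelihood at the observed value:
  p_1 = e^(−6.6)·6.6^6/6! = 0.156166
  p_2 = e^(−6.9)·6.9^6/6! = 0.151053
  p_3 = e^(−9.4)·9.4^6/6! = 0.0792623
Prior × likelihood for each component:
  π_1·p_1 = 0.30 × 0.156166 = 0.0468499
  π_2·p_2 = 0.34 × 0.151053 = 0.0513581
  π_3·p_3 = 0.36 × 0.0792623 = 0.0285344
Sum: 0.0468499 + 0.0513581 + 0.0285344 = 0.126742
Responsibility of Group 2: 0.0513581 / 0.126742 ≈ 0.405

0.405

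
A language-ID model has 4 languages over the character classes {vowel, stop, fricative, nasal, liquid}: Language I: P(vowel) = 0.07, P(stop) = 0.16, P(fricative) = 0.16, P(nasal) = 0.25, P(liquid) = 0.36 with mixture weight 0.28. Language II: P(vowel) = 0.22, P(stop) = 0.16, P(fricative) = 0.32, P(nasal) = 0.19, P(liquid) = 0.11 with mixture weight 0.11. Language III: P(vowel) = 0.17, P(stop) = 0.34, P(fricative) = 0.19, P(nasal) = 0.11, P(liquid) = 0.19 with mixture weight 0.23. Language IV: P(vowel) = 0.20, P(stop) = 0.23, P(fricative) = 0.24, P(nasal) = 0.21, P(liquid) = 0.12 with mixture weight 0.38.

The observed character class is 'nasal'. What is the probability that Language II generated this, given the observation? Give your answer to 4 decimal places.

0.1066

Posterior ∝ prior × likelihood, so P(k | x) ∝ π_k f_k(x); normalise over all components.
Categorical probabilities:
  p_I = P(nasal | comp) = 0.25
  p_II = P(nasal | comp) = 0.19
  p_III = P(nasal | comp) = 0.11
  p_IV = P(nasal | comp) = 0.21
Prior × likelihood for each component:
  π_I·p_I = 0.28 × 0.25 = 0.07
  π_II·p_II = 0.11 × 0.19 = 0.0209
  π_III·p_III = 0.23 × 0.11 = 0.0253
  π_IV·p_IV = 0.38 × 0.21 = 0.0798
Evidence: 0.07 + 0.0209 + 0.0253 + 0.0798 = 0.196
P(Language II | data) ≈ 0.1066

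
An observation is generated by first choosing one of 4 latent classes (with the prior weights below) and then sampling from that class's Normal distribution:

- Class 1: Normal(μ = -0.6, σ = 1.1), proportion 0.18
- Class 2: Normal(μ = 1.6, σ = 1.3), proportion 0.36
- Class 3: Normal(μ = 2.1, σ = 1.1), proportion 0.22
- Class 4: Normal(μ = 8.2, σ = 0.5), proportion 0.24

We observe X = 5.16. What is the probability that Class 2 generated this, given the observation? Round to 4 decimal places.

P(component k | x) = π_k·f_k(x) / marginal(x), where marginal(x) = Σ_j π_j·f_j(x).
Component likelihoods at x = 5.16:
  f_1 = 4.03132e-07
  f_2 = 0.00722008
  f_3 = 0.00757043
  f_4 = 7.49529e-09
Prior × likelihood for each component:
  π_1·f_1 = 0.18 × 4.03132e-07 = 7.25638e-08
  π_2·f_2 = 0.36 × 0.00722008 = 0.00259923
  π_3·f_3 = 0.22 × 0.00757043 = 0.0016655
  π_4·f_4 = 0.24 × 7.49529e-09 = 1.79887e-09
Denominator: 7.25638e-08 + 0.00259923 + 0.0016655 + 1.79887e-09 = 0.0042648
Responsibility of Class 2: 0.00259923 / 0.0042648 ≈ 0.6095

0.6095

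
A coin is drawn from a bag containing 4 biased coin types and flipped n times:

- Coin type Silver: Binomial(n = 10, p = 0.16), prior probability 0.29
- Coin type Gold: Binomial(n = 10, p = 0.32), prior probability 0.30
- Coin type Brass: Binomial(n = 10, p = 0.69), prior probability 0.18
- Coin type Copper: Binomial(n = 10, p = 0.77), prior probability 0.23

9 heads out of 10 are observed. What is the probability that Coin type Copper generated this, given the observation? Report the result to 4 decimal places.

0.7171

The responsibility of component k is π_k f_k(x) divided by Σ_j π_j f_j(x).
Evaluate each component's likelihood at the observed value:
  p_Silver = C(10,9)·0.16^9·0.84^1 = 10·6.87195e-08·0.84 = 5.77244e-07
  p_Gold = C(10,9)·0.32^9·0.68^1 = 10·3.51844e-05·0.68 = 0.000239254
  p_Brass = C(10,9)·0.69^9·0.31^1 = 10·0.0354521·0.31 = 0.109901
  p_Copper = C(10,9)·0.77^9·0.23^1 = 10·0.0951517·0.23 = 0.218849
Weight by the priors:
  π_Silver·p_Silver = 0.29 × 5.77244e-07 = 1.67401e-07
  π_Gold·p_Gold = 0.30 × 0.000239254 = 7.17761e-05
  π_Brass·p_Brass = 0.18 × 0.109901 = 0.0197823
  π_Copper·p_Copper = 0.23 × 0.218849 = 0.0503352
Normaliser: 1.67401e-07 + 7.17761e-05 + 0.0197823 + 0.0503352 = 0.0701895
P(Coin type Copper | the observation) = 0.0503352 / 0.0701895 ≈ 0.7171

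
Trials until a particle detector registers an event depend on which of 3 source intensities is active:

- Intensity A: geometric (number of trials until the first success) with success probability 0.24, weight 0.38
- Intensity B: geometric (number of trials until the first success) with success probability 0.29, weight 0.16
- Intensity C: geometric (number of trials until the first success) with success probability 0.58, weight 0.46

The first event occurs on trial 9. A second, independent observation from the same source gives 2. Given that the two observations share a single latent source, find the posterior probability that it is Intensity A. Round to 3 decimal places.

Posterior ∝ prior × likelihood, so P(k | x) ∝ π_k f_k(x); normalise over all components.
Since both observations come from the same component, the likelihood for component k is f_k(x₁)·f_k(x₂).
  p_A = [0.24·(1−0.24)^8 = 0.24·0.111303 = 0.0267128] × [0.1824] = 0.00487242
  p_B = [0.29·(1−0.29)^8 = 0.29·0.0645754 = 0.0187269] × [0.2059] = 0.00385586
  p_C = [0.58·(1−0.58)^8 = 0.58·0.000968265 = 0.000561594] × [0.2436] = 0.000136804
Weight by the priors:
  π_A·p_A = 0.38 × 0.00487242 = 0.00185152
  π_B·p_B = 0.16 × 0.00385586 = 0.000616937
  π_C·p_C = 0.46 × 0.000136804 = 6.293e-05
Evidence: 0.00185152 + 0.000616937 + 6.293e-05 = 0.00253139
So the posterior for Intensity A is 0.00185152 / 0.00253139 ≈ 0.731.

0.731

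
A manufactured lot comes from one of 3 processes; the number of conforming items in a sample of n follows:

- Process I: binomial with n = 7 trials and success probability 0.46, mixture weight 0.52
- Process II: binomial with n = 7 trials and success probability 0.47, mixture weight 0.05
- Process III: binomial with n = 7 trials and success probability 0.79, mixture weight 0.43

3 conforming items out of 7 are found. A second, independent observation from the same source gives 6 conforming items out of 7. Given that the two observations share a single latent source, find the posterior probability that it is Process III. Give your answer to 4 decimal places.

The responsibility of component k is π_k f_k(x) divided by Σ_j π_j f_j(x).
Since both observations come from the same component, the likelihood for component k is f_k(x₁)·f_k(x₂).
  p_I = [C(7,3)·0.46^3·0.54^4 = 35·0.097336·0.0850306 = 0.289679] × [0.0358128] = 0.0103742
  p_II = [C(7,3)·0.47^3·0.53^4 = 35·0.103823·0.0789048 = 0.286725] × [0.0399909] = 0.0114664
  p_III = [C(7,3)·0.79^3·0.21^4 = 35·0.493039·0.00194481 = 0.0335604] × [0.357339] = 0.0119924
Multiply by the mixture weights:
  π_I·p_I = 0.52 × 0.0103742 = 0.00539459
  π_II·p_II = 0.05 × 0.0114664 = 0.000573319
  π_III·p_III = 0.43 × 0.0119924 = 0.00515674
Marginal: 0.00539459 + 0.000573319 + 0.00515674 = 0.0111246
P(Process III | x) = 0.00515674 / 0.0111246 ≈ 0.4635

0.4635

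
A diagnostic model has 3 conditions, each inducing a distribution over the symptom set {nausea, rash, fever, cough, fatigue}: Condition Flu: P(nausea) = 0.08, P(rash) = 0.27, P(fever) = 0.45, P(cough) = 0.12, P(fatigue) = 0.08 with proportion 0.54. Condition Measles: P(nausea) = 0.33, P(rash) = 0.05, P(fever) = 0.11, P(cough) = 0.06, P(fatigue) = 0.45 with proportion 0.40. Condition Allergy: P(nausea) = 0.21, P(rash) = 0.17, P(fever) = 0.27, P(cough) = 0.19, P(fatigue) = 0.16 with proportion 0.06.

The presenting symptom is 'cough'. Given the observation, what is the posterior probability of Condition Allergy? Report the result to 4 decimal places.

0.1138

Apply Bayes' rule: the posterior for each component is proportional to its prior times its likelihood at x.
Evaluate each component's likelihood at the observed value:
  p_Flu = P(cough | comp) = 0.12
  p_Measles = P(cough | comp) = 0.06
  p_Allergy = P(cough | comp) = 0.19
Multiply by the mixture weights:
  π_Flu·p_Flu = 0.54 × 0.12 = 0.0648
  π_Measles·p_Measles = 0.40 × 0.06 = 0.024
  π_Allergy·p_Allergy = 0.06 × 0.19 = 0.0114
Marginal: 0.0648 + 0.024 + 0.0114 = 0.1002
So the posterior for Condition Allergy is 0.0114 / 0.1002 ≈ 0.1138.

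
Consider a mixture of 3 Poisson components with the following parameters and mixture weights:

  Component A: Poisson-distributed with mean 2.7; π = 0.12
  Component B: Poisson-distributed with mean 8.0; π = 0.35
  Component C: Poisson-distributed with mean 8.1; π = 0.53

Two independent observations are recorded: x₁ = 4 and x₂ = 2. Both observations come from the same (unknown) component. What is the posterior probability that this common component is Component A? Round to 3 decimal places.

P(component k | x) = w_k·f_k(x) / marginal(x), where marginal(x) = Σ_j w_j·f_j(x).
Since both observations come from the same component, the likelihood for component k is f_k(x₁)·f_k(x₂).
  p_A = [0.148816] × [0.244964] = 0.0364545
  p_B = [0.0572523] × [0.0107348] = 0.000614592
  p_C = [0.0544432] × [0.0099576] = 0.000542124
Multiply by the mixture weights:
  w_A·p_A = 0.12 × 0.0364545 = 0.00437454
  w_B·p_B = 0.35 × 0.000614592 = 0.000215107
  w_C·p_C = 0.53 × 0.000542124 = 0.000287325
Marginal: 0.00437454 + 0.000215107 + 0.000287325 = 0.00487697
Responsibility of Component A: 0.00437454 / 0.00487697 ≈ 0.897

0.897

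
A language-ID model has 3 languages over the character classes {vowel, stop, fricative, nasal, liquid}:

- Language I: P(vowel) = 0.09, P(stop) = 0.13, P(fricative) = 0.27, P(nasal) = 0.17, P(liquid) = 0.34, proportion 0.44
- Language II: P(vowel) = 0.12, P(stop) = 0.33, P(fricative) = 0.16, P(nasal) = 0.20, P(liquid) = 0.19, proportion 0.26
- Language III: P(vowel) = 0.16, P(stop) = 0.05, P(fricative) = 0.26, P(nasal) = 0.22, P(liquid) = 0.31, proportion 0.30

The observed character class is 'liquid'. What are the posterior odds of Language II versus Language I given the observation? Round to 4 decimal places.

0.3302

Only the two components matter; the odds are (π_i f_i(x)) / (π_j f_j(x)).
Categorical probabilities:
  L_I = P(liquid | comp) = 0.34
  L_II = P(liquid | comp) = 0.19
  L_III = P(liquid | comp) = 0.31
Odds = (0.26/0.44) × (0.19/0.34) = 0.590909 × 0.558824 ≈ 0.3302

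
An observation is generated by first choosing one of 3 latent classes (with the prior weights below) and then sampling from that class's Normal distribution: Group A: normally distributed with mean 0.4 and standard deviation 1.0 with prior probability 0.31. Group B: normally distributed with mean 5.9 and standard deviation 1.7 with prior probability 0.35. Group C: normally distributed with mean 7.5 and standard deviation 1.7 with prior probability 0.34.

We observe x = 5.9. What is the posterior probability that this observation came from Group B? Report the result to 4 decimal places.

0.6158

Apply Bayes' rule: the posterior for each component is proportional to its prior times its likelihood at x.
Component likelihoods at x = 5.9:
  f_A = 1.07698e-07
  f_B = 0.234672
  f_C = 0.150699
Weight by the priors:
  π_A·f_A = 0.31 × 1.07698e-07 = 3.33863e-08
  π_B·f_B = 0.35 × 0.234672 = 0.0821352
  π_C·f_C = 0.34 × 0.150699 = 0.0512375
Sum: 3.33863e-08 + 0.0821352 + 0.0512375 = 0.133373
So the posterior for Group B is 0.0821352 / 0.133373 ≈ 0.6158.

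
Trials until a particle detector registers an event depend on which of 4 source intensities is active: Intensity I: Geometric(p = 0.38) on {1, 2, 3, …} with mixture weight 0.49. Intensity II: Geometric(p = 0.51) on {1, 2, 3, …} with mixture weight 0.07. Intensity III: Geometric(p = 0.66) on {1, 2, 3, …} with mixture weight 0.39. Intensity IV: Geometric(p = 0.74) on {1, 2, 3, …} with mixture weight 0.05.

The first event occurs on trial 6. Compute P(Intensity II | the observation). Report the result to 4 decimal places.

Apply Bayes' rule: the posterior for each component is proportional to its prior times its likelihood at x.
Geometric probabilities:
  p_I = 0.034813
  p_II = 0.0144062
  p_III = 0.00299874
  p_IV = 0.000879222
Prior × likelihood for each component:
  P(Z=I)·p_I = 0.49 × 0.034813 = 0.0170584
  P(Z=II)·p_II = 0.07 × 0.0144062 = 0.00100844
  P(Z=III)·p_III = 0.39 × 0.00299874 = 0.00116951
  P(Z=IV)·p_IV = 0.05 × 0.000879222 = 4.39611e-05
Marginal: 0.0170584 + 0.00100844 + 0.00116951 + 4.39611e-05 = 0.0192803
Responsibility of Intensity II: 0.00100844 / 0.0192803 ≈ 0.0523

0.0523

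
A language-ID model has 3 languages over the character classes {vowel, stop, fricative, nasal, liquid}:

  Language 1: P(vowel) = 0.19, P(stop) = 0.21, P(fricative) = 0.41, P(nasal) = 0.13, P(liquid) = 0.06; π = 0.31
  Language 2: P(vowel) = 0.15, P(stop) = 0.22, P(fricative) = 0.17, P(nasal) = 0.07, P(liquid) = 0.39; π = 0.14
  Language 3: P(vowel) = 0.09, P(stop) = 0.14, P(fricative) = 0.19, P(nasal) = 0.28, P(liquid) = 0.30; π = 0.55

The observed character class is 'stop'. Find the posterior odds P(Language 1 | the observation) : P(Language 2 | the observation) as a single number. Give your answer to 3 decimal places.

Since P(k|x) ∝ w_k f_k(x), the posterior odds are w_i f_i(x) / (w_j f_j(x)).
Evaluate each component's likelihood at the observed value:
  L_1 = P(stop | comp) = 0.21
  L_2 = P(stop | comp) = 0.22
  L_3 = P(stop | comp) = 0.14
0.0651 / 0.0308 ≈ 2.114

2.114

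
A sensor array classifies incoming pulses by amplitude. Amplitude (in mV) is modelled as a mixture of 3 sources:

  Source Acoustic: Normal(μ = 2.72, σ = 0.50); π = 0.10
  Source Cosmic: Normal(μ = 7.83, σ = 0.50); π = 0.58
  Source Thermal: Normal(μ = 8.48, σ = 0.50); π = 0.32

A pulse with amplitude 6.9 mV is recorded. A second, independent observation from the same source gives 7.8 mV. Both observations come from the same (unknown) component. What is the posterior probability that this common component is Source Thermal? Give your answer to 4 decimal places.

0.0083

By Bayes' theorem, P(k | x) = P(Z=k) f_k(x) / Σ_j P(Z=j) f_j(x).
Since both observations come from the same component, the likelihood for component k is f_k(x₁)·f_k(x₂).
  L_Acoustic = [5.31626e-16] × [3.06751e-23] = 1.63077e-38
  L_Cosmic = [0.141481] × [0.79645] = 0.112682
  L_Thermal = [0.00541495] × [0.31645] = 0.00171356
Unnormalised posteriors:
  P(Z=Acoustic)·L_Acoustic = 0.10 × 1.63077e-38 = 1.63077e-39
  P(Z=Cosmic)·L_Cosmic = 0.58 × 0.112682 = 0.0653557
  P(Z=Thermal)·L_Thermal = 0.32 × 0.00171356 = 0.000548339
Sum: 1.63077e-39 + 0.0653557 + 0.000548339 = 0.0659041
So the posterior for Source Thermal is 0.000548339 / 0.0659041 ≈ 0.0083.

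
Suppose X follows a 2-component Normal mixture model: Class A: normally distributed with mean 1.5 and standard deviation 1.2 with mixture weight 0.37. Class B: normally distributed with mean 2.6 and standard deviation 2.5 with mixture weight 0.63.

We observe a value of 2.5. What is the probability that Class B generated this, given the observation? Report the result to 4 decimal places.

0.5361

The responsibility of component k is w_k f_k(x) divided by Σ_j w_j f_j(x).
Evaluate each component's likelihood at the observed value:
  L_A = (1/(1.2·√(2π)))·exp(−(2.5−1.5)²/(2·1.2²)) = 0.332452·exp(-0.34722) = 0.234927
  L_B = (1/(2.5·√(2π)))·exp(−(2.5−2.6)²/(2·2.5²)) = 0.159577·exp(-0.00080) = 0.159449
Unnormalised posteriors:
  w_A·L_A = 0.37 × 0.234927 = 0.0869228
  w_B·L_B = 0.63 × 0.159449 = 0.100453
Sum: 0.0869228 + 0.100453 = 0.187376
Responsibility of Class B: 0.100453 / 0.187376 ≈ 0.5361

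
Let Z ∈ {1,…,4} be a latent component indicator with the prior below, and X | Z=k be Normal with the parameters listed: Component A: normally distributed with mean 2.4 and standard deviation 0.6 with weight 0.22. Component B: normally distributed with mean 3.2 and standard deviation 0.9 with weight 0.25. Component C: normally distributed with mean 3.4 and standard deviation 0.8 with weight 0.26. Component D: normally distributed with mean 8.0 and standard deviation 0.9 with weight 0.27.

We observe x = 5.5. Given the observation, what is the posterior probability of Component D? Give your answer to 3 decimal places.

Apply Bayes' rule: the posterior for each component is proportional to its prior times its likelihood at x.
Component likelihoods at x = 5.5:
  L_A = 1.06202e-06
  L_B = 0.0169242
  L_C = 0.0159052
  L_D = 0.00935726
Prior × likelihood for each component:
  w_A·L_A = 0.22 × 1.06202e-06 = 2.33645e-07
  w_B·L_B = 0.25 × 0.0169242 = 0.00423105
  w_C·L_C = 0.26 × 0.0159052 = 0.00413536
  w_D·L_D = 0.27 × 0.00935726 = 0.00252646
Sum: 2.33645e-07 + 0.00423105 + 0.00413536 + 0.00252646 = 0.0108931
Responsibility of Component D: 0.00252646 / 0.0108931 ≈ 0.232

0.232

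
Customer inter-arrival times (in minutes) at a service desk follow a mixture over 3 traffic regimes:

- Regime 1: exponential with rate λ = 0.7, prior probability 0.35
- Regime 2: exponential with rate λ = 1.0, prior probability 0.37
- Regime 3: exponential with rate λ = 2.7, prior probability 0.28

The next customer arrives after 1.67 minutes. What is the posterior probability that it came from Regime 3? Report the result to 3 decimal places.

P(component k | x) = π_k·f_k(x) / marginal(x), where marginal(x) = Σ_j π_j·f_j(x).
Exponential densities:
  L_1 = 0.7·e^(−0.7·1.67) = 0.7·e^(−1.1690) = 0.217474
  L_2 = 1.0·e^(−1.0·1.67) = 1.0·e^(−1.6700) = 0.188247
  L_3 = 2.7·e^(−2.7·1.67) = 2.7·e^(−4.5090) = 0.0297256
Unnormalised posteriors:
  π_1·L_1 = 0.35 × 0.217474 = 0.076116
  π_2·L_2 = 0.37 × 0.188247 = 0.0696514
  π_3·L_3 = 0.28 × 0.0297256 = 0.00832315
Sum: 0.076116 + 0.0696514 + 0.00832315 = 0.154091
P(Regime 3 | data) = 0.00832315 / 0.154091 ≈ 0.054

0.054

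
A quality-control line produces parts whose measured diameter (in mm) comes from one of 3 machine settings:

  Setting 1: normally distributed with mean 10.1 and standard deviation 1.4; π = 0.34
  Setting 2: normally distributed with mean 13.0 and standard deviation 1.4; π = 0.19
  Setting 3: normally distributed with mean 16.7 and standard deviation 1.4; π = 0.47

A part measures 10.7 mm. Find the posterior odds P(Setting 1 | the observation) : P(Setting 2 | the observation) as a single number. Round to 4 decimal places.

Posterior odds = (π_i f_i(x)) / (π_j f_j(x)); the normalising sum cancels.
Evaluate each component's likelihood at the observed value:
  p_1 = (1/(1.4·√(2π)))·exp(−(10.7−10.1)²/(2·1.4²)) = 0.284959·exp(-0.09184) = 0.259955
  p_2 = (1/(1.4·√(2π)))·exp(−(10.7−13.0)²/(2·1.4²)) = 0.284959·exp(-1.34949) = 0.0739105
  p_3 = (1/(1.4·√(2π)))·exp(−(10.7−16.7)²/(2·1.4²)) = 0.284959·exp(-9.18367) = 2.9266e-05
0.0883846 / 0.014043 ≈ 6.2939

6.2939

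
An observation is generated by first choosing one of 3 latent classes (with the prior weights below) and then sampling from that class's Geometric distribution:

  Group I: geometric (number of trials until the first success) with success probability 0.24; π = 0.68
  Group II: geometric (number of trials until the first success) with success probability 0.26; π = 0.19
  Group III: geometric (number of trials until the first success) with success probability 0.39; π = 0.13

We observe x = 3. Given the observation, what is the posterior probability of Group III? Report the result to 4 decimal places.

P(component k | x) = w_k·f_k(x) / marginal(x), where marginal(x) = Σ_j w_j·f_j(x).
Evaluate each component's likelihood at the observed value:
  L_I = 0.24·(1−0.24)^2 = 0.24·0.5776 = 0.138624
  L_II = 0.26·(1−0.26)^2 = 0.26·0.5476 = 0.142376
  L_III = 0.39·(1−0.39)^2 = 0.39·0.3721 = 0.145119
Multiply by the mixture weights:
  w_I·L_I = 0.68 × 0.138624 = 0.0942643
  w_II·L_II = 0.19 × 0.142376 = 0.0270514
  w_III·L_III = 0.13 × 0.145119 = 0.0188655
Denominator: 0.0942643 + 0.0270514 + 0.0188655 = 0.140181
Responsibility of Group III: 0.0188655 / 0.140181 ≈ 0.1346

0.1346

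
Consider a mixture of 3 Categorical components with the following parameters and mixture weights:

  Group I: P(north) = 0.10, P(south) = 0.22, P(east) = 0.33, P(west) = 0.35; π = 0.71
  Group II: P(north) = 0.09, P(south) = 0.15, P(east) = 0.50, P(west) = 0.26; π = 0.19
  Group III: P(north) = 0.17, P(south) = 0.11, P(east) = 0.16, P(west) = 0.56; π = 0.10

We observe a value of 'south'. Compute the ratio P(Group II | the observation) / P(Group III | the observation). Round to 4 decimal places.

2.5909

Since P(k|x) ∝ P(Z=k) f_k(x), the posterior odds are P(Z=i) f_i(x) / (P(Z=j) f_j(x)).
Component likelihoods at x = 'south':
  f_I = 0.22
  f_II = 0.15
  f_III = 0.11
Odds = (0.19/0.10) × (0.15/0.11) = 1.9 × 1.36364 ≈ 2.5909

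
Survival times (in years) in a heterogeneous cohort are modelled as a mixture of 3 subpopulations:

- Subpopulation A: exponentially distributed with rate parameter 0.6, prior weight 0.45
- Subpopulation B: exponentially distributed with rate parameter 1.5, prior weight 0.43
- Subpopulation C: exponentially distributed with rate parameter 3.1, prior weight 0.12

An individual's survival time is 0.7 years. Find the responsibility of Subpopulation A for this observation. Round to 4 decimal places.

The responsibility of component k is π_k f_k(x) divided by Σ_j π_j f_j(x).
Exponential densities:
  f_A = 0.394228
  f_B = 0.524907
  f_C = 0.353951
Prior × likelihood for each component:
  π_A·f_A = 0.45 × 0.394228 = 0.177403
  π_B·f_B = 0.43 × 0.524907 = 0.22571
  π_C·f_C = 0.12 × 0.353951 = 0.0424741
Marginal: 0.177403 + 0.22571 + 0.0424741 = 0.445587
P(Subpopulation A | 0.7 years) = 0.177403 / 0.445587 ≈ 0.3981

0.3981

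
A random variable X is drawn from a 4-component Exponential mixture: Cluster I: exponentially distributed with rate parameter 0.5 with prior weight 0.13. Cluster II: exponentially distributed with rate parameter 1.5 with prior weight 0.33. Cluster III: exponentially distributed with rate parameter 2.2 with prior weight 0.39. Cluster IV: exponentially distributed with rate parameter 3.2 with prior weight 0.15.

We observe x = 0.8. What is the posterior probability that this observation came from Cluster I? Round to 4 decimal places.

0.1155

The responsibility of component k is π_k f_k(x) divided by Σ_j π_j f_j(x).
Exponential densities:
  f_I = 0.33516
  f_II = 0.451791
  f_III = 0.378499
  f_IV = 0.247375
Prior × likelihood for each component:
  π_I·f_I = 0.13 × 0.33516 = 0.0435708
  π_II·f_II = 0.33 × 0.451791 = 0.149091
  π_III·f_III = 0.39 × 0.378499 = 0.147614
  π_IV·f_IV = 0.15 × 0.247375 = 0.0371063
Normaliser: 0.0435708 + 0.149091 + 0.147614 + 0.0371063 = 0.377383
So the posterior for Cluster I is 0.0435708 / 0.377383 ≈ 0.1155.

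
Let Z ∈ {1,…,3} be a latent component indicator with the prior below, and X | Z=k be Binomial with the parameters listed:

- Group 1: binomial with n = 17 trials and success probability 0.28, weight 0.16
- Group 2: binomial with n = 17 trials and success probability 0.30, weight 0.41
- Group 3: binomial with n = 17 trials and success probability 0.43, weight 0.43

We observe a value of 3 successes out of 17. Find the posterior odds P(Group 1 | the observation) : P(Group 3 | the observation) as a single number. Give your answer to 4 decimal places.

2.7048

Posterior odds = (π_i f_i(x)) / (π_j f_j(x)); the normalising sum cancels.
Binomial probabilities:
  L_1 = C(17,3)·0.28^3·0.72^14 = 680·0.021952·0.0100613 = 0.150189
  L_2 = C(17,3)·0.30^3·0.70^14 = 680·0.027·0.00678223 = 0.124522
  L_3 = C(17,3)·0.43^3·0.57^14 = 680·0.079507·0.000382162 = 0.0206615
0.0240302 / 0.00888445 ≈ 2.7048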